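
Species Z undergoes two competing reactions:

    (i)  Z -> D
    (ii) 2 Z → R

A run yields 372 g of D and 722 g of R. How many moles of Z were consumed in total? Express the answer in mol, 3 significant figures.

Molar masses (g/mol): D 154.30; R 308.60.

n(D) = 372 / 154.30 = 2.411 mol
n(R) = 722 / 308.60 = 2.340 mol
n(Z) via (i) = (1/1)×2.411 = 2.411 mol
n(Z) via (ii) = (2/1)×2.340 = 4.680 mol
total n(Z) = 2.411 + 4.680 = 7.091 mol

7.09 mol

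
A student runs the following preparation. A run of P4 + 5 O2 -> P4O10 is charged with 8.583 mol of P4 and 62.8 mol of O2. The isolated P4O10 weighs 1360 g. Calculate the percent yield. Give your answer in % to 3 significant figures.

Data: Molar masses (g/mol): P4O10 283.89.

55.8 %

n(P4) = 8.583 mol
n(O2) = 62.80 mol
n/ν → P4: 8.583, O2: 12.56; P4 is limiting.
theoretical n(P4O10) = (1/1) × 8.583 = 8.583 mol → 2437 g
% yield = 1360 / 2437 × 100 = 55.81 %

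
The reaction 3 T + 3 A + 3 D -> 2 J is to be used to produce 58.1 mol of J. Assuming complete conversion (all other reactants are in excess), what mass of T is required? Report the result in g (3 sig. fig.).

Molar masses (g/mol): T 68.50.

n(J) = 58.10 mol
n(T) = (3/2) × 58.10 = 87.15 mol
mass = 87.15 × 68.50 = 5970 g

5970 g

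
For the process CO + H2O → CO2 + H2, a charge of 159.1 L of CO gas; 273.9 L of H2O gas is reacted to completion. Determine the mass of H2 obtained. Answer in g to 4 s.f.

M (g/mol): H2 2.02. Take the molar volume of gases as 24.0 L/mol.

n(CO) = 159.1 / 24.0 = 6.629 mol
n(H2O) = 273.9 / 24.0 = 11.41 mol
n/ν for CO = 6.629/1 = 6.629
n/ν for H2O = 11.41/1 = 11.41
Smallest n/ν is CO → limiting reagent.
n(H2) = (1/1) × 6.629 = 6.629 mol
mass = 6.629 × 2.02 = 13.39 g

13.39 g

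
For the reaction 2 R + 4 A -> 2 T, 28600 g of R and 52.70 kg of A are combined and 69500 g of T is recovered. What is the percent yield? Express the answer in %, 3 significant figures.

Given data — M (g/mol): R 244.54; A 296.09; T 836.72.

n(R) = 28600 / 244.54 = 117.0 mol
n(A) = 52.70×1000 / 296.09 = 178.0 mol
n/ν → R: 58.50, A: 44.50; A is limiting.
theoretical n(T) = (2/4) × 178.0 = 89.00 mol → 74470 g
% yield = 69500 / 74470 × 100 = 93.33 %

93.3 %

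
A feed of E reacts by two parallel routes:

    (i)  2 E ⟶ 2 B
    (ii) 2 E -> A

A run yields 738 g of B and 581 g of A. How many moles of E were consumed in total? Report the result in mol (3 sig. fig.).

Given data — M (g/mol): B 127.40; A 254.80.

10.4 mol

n(B) = 738 / 127.40 = 5.793 mol
n(A) = 581 / 254.80 = 2.280 mol
n(E) via (i) = (2/2)×5.793 = 5.793 mol
n(E) via (ii) = (2/1)×2.280 = 4.560 mol
total n(E) = 5.793 + 4.560 = 10.35 mol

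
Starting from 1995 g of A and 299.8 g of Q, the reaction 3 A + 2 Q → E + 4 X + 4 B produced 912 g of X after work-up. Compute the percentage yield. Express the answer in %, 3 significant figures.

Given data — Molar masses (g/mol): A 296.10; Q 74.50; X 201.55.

n(A) = 1995 / 296.10 = 6.738 mol
n(Q) = 299.8 / 74.50 = 4.024 mol
n/ν for A = 6.738/3 = 2.246
n/ν for Q = 4.024/2 = 2.012
Smallest n/ν is Q → limiting reagent.
theoretical n(X) = (4/2) × 4.024 = 8.048 mol → 1622 g
% yield = 912 / 1622 × 100 = 56.23 %

56.2 %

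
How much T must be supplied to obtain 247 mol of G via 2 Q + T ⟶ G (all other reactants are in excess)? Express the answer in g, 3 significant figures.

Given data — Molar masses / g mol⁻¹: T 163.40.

40400 g

n(G) = 247.0 mol
n(T) = (1/1) × 247.0 = 247.0 mol
mass = 247.0 × 163.40 = 40360 g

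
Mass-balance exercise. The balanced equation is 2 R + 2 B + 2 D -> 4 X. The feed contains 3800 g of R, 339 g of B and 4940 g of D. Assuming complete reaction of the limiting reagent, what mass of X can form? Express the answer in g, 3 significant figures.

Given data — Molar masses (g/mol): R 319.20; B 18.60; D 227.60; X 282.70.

n(R) = 3800 / 319.20 = 11.90 mol
n(B) = 339.0 / 18.60 = 18.23 mol
n(D) = 4940 / 227.60 = 21.70 mol
n/ν for R = 11.90/2 = 5.950
n/ν for B = 18.23/2 = 9.115
n/ν for D = 21.70/2 = 10.85
Smallest n/ν is R → limiting reagent.
n(X) = (4/2) × 11.90 = 23.80 mol
mass = 23.80 × 282.70 = 6728 g

6730 g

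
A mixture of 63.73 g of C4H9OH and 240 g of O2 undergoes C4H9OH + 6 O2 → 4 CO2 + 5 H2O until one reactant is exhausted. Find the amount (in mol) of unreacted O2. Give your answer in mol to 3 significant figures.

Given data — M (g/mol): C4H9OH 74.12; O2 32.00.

2.34 mol

n(C4H9OH) = 63.73 / 74.12 = 0.8598 mol
n(O2) = 240.0 / 32.00 = 7.500 mol
n/ν for C4H9OH = 0.8598/1 = 0.8598
n/ν for O2 = 7.500/6 = 1.250
Smallest n/ν is C4H9OH → limiting reagent.
O2 consumed = (6/1) × 0.8598 = 5.159 mol
O2 remaining = 7.500 − 5.159 = 2.341 mol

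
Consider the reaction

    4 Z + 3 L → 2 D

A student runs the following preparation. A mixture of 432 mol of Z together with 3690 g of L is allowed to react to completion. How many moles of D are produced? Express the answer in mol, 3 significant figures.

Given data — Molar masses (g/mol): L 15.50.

n(Z) = 432.0 mol
n(L) = 3690 / 15.50 = 238.1 mol
n/ν for Z = 432.0/4 = 108.0
n/ν for L = 238.1/3 = 79.37
Smallest n/ν is L → limiting reagent.
n(D) = (2/3) × 238.1 = 158.7 mol

159 mol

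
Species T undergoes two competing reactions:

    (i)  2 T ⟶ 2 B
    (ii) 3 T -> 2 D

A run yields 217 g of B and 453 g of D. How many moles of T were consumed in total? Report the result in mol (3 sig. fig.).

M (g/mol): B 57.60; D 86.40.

n(B) = 217 / 57.60 = 3.767 mol
n(D) = 453 / 86.40 = 5.243 mol
n(T) via (i) = (2/2)×3.767 = 3.767 mol
n(T) via (ii) = (3/2)×5.243 = 7.865 mol
total n(T) = 3.767 + 7.865 = 11.63 mol

11.6 mol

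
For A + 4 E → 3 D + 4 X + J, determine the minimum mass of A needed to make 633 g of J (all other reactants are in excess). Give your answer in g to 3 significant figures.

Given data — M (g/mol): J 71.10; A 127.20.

1130 g

n(J) = 633 / 71.10 = 8.903 mol
n(A) = (1/1) × 8.903 = 8.903 mol
mass = 8.903 × 127.20 = 1132 g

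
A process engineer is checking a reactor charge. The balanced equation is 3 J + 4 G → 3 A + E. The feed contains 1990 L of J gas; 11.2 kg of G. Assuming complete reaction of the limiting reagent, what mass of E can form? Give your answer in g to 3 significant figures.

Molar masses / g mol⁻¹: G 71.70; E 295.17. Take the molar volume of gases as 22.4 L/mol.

8740 g

n(J) = 1990 / 22.4 = 88.84 mol
n(G) = 11.20×1000 / 71.70 = 156.2 mol
n/ν for J = 88.84/3 = 29.61
n/ν for G = 156.2/4 = 39.05
Smallest n/ν is J → limiting reagent.
n(E) = (1/3) × 88.84 = 29.61 mol
mass = 29.61 × 295.17 = 8740 g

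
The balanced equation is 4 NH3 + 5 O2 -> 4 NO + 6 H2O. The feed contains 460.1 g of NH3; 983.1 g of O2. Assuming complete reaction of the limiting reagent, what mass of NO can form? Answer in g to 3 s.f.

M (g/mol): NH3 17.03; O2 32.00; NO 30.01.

n(NH3) = 460.1 / 17.03 = 27.02 mol
n(O2) = 983.1 / 32.00 = 30.72 mol
n/ν for NH3 = 27.02/4 = 6.755
n/ν for O2 = 30.72/5 = 6.144
Smallest n/ν is O2 → limiting reagent.
n(NO) = (4/5) × 30.72 = 24.58 mol
mass = 24.58 × 30.01 = 737.6 g

738 g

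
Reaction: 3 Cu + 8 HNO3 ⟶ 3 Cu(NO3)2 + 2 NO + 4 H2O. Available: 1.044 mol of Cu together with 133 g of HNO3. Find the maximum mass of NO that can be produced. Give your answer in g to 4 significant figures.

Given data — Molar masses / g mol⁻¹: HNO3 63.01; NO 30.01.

n(Cu) = 1.044 mol
n(HNO3) = 133.0 / 63.01 = 2.111 mol
n/ν for Cu = 1.044/3 = 0.3480
n/ν for HNO3 = 2.111/8 = 0.2639
Smallest n/ν is HNO3 → limiting reagent.
n(NO) = (2/8) × 2.111 = 0.5278 mol
mass = 0.5278 × 30.01 = 15.84 g

15.84 g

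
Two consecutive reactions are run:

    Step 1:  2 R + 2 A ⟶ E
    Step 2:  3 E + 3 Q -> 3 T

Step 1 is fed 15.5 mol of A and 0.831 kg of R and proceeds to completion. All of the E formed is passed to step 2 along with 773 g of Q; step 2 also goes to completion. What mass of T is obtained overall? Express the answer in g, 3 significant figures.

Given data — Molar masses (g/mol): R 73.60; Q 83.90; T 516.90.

Step 1:
n(A) = 15.50 mol
n(R) = 0.8310×1000 / 73.60 = 11.29 mol
n/ν for A = 15.50/2 = 7.750
n/ν for R = 11.29/2 = 5.645
Smallest n/ν is R → limiting reagent.
n(E) produced = (1/2) × 11.29 = 5.645 mol
Step 2:
n(E) available = 5.645 mol
n(Q) = 773.0 / 83.90 = 9.213 mol
n/ν for E = 5.645/3 = 1.882
n/ν for Q = 9.213/3 = 3.071
Smallest n/ν is E → limiting reagent.
n(T) = (3/3) × 5.645 = 5.645 mol
mass = 5.645 × 516.90 = 2918 g

2920 g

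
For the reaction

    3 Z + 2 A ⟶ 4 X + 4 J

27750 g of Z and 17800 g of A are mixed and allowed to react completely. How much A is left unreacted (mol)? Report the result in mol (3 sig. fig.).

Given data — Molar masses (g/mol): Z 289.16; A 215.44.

n(Z) = 27750 / 289.16 = 95.97 mol
n(A) = 17800 / 215.44 = 82.62 mol
n/ν for Z = 95.97/3 = 31.99
n/ν for A = 82.62/2 = 41.31
Smallest n/ν is Z → limiting reagent.
A consumed = (2/3) × 95.97 = 63.98 mol
A remaining = 82.62 − 63.98 = 18.64 mol

18.6 mol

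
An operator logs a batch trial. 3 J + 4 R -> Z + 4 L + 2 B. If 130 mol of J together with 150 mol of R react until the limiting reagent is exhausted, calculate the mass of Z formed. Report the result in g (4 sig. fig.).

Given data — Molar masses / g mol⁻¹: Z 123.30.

n(J) = 130.0 mol
n(R) = 150.0 mol
n/ν for J = 130.0/3 = 43.33
n/ν for R = 150.0/4 = 37.50
Smallest n/ν is R → limiting reagent.
n(Z) = (1/4) × 150.0 = 37.50 mol
mass = 37.50 × 123.30 = 4624 g

4624 g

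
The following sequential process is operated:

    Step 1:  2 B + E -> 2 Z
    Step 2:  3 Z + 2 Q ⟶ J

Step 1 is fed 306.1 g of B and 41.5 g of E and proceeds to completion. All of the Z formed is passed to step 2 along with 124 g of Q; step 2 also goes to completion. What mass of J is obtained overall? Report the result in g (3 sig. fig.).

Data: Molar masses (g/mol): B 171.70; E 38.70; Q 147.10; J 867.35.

Step 1:
n(B) = 306.1 / 171.70 = 1.783 mol
n(E) = 41.50 / 38.70 = 1.072 mol
n/ν for B = 1.783/2 = 0.8915
n/ν for E = 1.072/1 = 1.072
Smallest n/ν is B → limiting reagent.
n(Z) produced = (2/2) × 1.783 = 1.783 mol
Step 2:
n(Z) available = 1.783 mol
n(Q) = 124.0 / 147.10 = 0.8430 mol
n/ν for Z = 1.783/3 = 0.5943
n/ν for Q = 0.8430/2 = 0.4215
Smallest n/ν is Q → limiting reagent.
n(J) = (1/2) × 0.8430 = 0.4215 mol
mass = 0.4215 × 867.35 = 365.6 g

366 g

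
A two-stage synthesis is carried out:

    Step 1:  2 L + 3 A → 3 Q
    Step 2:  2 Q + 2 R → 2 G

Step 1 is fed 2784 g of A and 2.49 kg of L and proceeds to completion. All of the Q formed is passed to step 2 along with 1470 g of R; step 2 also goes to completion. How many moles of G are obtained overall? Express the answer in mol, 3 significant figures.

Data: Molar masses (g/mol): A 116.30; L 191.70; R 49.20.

Step 1:
n(A) = 2784 / 116.30 = 23.94 mol
n(L) = 2.490×1000 / 191.70 = 12.99 mol
n/ν → A: 7.980, L: 6.495; L is limiting.
n(Q) produced = (3/2) × 12.99 = 19.49 mol
Step 2:
n(Q) available = 19.49 mol
n(R) = 1470 / 49.20 = 29.88 mol
n/ν → Q: 9.745, R: 14.94; Q is limiting.
n(G) = (2/2) × 19.49 = 19.49 mol

19.5 mol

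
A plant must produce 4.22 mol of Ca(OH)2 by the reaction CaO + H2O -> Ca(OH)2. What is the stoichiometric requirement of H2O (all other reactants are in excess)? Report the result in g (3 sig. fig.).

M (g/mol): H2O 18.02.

n(Ca(OH)2) = 4.220 mol
n(H2O) = (1/1) × 4.220 = 4.220 mol
mass = 4.220 × 18.02 = 76.04 g

76.0 g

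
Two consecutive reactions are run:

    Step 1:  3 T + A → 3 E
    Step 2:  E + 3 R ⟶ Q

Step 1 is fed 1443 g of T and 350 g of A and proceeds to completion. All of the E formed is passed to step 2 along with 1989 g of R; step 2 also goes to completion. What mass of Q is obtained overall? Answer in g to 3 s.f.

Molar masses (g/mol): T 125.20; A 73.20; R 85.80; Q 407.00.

3150 g

Step 1:
n(T) = 1443 / 125.20 = 11.53 mol
n(A) = 350.0 / 73.20 = 4.781 mol
n/ν for T = 11.53/3 = 3.843
n/ν for A = 4.781/1 = 4.781
Smallest n/ν is T → limiting reagent.
n(E) produced = (3/3) × 11.53 = 11.53 mol
Step 2:
n(E) available = 11.53 mol
n(R) = 1989 / 85.80 = 23.18 mol
n/ν for E = 11.53/1 = 11.53
n/ν for R = 23.18/3 = 7.727
Smallest n/ν is R → limiting reagent.
n(Q) = (1/3) × 23.18 = 7.727 mol
mass = 7.727 × 407.00 = 3145 g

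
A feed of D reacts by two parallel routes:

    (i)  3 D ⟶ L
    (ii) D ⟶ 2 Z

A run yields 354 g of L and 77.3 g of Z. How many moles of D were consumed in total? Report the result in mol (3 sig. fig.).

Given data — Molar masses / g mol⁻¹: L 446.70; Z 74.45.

2.90 mol

n(L) = 354 / 446.70 = 0.7925 mol
n(Z) = 77.3 / 74.45 = 1.038 mol
n(D) via (i) = (3/1)×0.7925 = 2.378 mol
n(D) via (ii) = (1/2)×1.038 = 0.5190 mol
total n(D) = 2.378 + 0.5190 = 2.897 mol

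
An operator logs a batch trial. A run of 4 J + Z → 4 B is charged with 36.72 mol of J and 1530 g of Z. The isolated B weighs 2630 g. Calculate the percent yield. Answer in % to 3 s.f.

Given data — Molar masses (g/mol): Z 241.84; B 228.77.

n(J) = 36.72 mol
n(Z) = 1530 / 241.84 = 6.326 mol
n/ν for J = 36.72/4 = 9.180
n/ν for Z = 6.326/1 = 6.326
Smallest n/ν is Z → limiting reagent.
theoretical n(B) = (4/1) × 6.326 = 25.30 mol → 5788 g
% yield = 2630 / 5788 × 100 = 45.44 %

45.4 %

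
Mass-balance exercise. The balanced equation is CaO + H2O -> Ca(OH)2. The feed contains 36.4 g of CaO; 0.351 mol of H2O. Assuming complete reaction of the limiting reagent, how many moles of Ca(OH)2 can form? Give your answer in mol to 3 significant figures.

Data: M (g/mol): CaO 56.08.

n(CaO) = 36.40 / 56.08 = 0.6491 mol
n(H2O) = 0.3510 mol
n/ν for CaO = 0.6491/1 = 0.6491
n/ν for H2O = 0.3510/1 = 0.3510
Smallest n/ν is H2O → limiting reagent.
n(Ca(OH)2) = (1/1) × 0.3510 = 0.3510 mol

0.351 mol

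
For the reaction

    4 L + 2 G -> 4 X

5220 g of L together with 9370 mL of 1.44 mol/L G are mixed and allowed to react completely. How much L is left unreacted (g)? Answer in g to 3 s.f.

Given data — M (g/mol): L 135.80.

1560 g

n(L) = 5220 / 135.80 = 38.44 mol
n(G) = 1.44 × 9370/1000 = 13.49 mol
n/ν for L = 38.44/4 = 9.610
n/ν for G = 13.49/2 = 6.745
Smallest n/ν is G → limiting reagent.
L consumed = (4/2) × 13.49 = 26.98 mol
L remaining = 38.44 − 26.98 = 11.46 mol
mass = 11.46 × 135.80 = 1556 g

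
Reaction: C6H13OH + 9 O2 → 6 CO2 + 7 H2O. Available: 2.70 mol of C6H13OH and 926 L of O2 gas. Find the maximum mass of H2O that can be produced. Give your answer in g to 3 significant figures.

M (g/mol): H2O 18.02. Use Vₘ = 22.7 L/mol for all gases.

n(C6H13OH) = 2.700 mol
n(O2) = 926.0 / 22.7 = 40.79 mol
n/ν → C6H13OH: 2.700, O2: 4.532; C6H13OH is limiting.
n(H2O) = (7/1) × 2.700 = 18.90 mol
mass = 18.90 × 18.02 = 340.6 g

341 g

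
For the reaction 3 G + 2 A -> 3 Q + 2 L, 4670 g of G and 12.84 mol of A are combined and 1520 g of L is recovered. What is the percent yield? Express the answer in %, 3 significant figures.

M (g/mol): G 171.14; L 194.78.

n(G) = 4670 / 171.14 = 27.29 mol
n(A) = 12.84 mol
n/ν for G = 27.29/3 = 9.097
n/ν for A = 12.84/2 = 6.420
Smallest n/ν is A → limiting reagent.
theoretical n(L) = (2/2) × 12.84 = 12.84 mol → 2501 g
% yield = 1520 / 2501 × 100 = 60.78 %

60.8 %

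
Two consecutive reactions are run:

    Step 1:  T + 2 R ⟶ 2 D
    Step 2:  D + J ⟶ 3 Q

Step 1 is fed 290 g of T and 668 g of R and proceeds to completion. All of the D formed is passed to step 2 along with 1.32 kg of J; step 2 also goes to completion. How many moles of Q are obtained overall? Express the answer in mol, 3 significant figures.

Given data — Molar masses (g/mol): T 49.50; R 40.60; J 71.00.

Step 1:
n(T) = 290.0 / 49.50 = 5.859 mol
n(R) = 668.0 / 40.60 = 16.45 mol
n/ν for T = 5.859/1 = 5.859
n/ν for R = 16.45/2 = 8.225
Smallest n/ν is T → limiting reagent.
n(D) produced = (2/1) × 5.859 = 11.72 mol
Step 2:
n(D) available = 11.72 mol
n(J) = 1.320×1000 / 71.00 = 18.59 mol
n/ν for D = 11.72/1 = 11.72
n/ν for J = 18.59/1 = 18.59
Smallest n/ν is D → limiting reagent.
n(Q) = (3/1) × 11.72 = 35.16 mol

35.2 mol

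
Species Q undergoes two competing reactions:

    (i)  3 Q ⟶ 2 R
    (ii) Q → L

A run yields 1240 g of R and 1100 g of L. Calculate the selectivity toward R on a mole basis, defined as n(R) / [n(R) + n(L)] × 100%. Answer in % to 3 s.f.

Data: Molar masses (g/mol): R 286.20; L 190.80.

42.9 %

n(R) = 1240 / 286.20 = 4.333 mol
n(L) = 1100 / 190.80 = 5.765 mol
selectivity = 4.333/(4.333+5.765) × 100 = 42.91 %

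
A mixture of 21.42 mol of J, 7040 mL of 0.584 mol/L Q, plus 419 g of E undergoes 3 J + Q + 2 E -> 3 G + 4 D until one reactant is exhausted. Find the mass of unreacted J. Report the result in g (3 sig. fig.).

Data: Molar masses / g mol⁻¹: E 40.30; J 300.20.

n(J) = 21.42 mol
n(Q) = 0.584 × 7040/1000 = 4.111 mol
n(E) = 419.0 / 40.30 = 10.40 mol
n/ν for J = 21.42/3 = 7.140
n/ν for Q = 4.111/1 = 4.111
n/ν for E = 10.40/2 = 5.200
Smallest n/ν is Q → limiting reagent.
J consumed = (3/1) × 4.111 = 12.33 mol
J remaining = 21.42 − 12.33 = 9.090 mol
mass = 9.090 × 300.20 = 2729 g

2730 g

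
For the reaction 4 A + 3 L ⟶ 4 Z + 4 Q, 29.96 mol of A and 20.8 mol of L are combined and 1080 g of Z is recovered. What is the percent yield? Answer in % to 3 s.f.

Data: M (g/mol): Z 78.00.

49.9 %

n(A) = 29.96 mol
n(L) = 20.80 mol
n/ν → A: 7.490, L: 6.933; L is limiting.
theoretical n(Z) = (4/3) × 20.80 = 27.73 mol → 2163 g
% yield = 1080 / 2163 × 100 = 49.93 %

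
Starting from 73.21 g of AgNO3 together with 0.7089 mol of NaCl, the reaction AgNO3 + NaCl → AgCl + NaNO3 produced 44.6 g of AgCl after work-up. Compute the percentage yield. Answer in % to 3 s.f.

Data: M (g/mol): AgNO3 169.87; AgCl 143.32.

72.2 %

n(AgNO3) = 73.21 / 169.87 = 0.4310 mol
n(NaCl) = 0.7089 mol
n/ν → AgNO3: 0.4310, NaCl: 0.7089; AgNO3 is limiting.
theoretical n(AgCl) = (1/1) × 0.4310 = 0.4310 mol → 61.77 g
% yield = 44.6 / 61.77 × 100 = 72.20 %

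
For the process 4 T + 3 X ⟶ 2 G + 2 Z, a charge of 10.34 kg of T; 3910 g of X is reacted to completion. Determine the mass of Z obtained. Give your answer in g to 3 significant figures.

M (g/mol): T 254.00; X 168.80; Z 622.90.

9620 g

n(T) = 10.34×1000 / 254.00 = 40.71 mol
n(X) = 3910 / 168.80 = 23.16 mol
n/ν for T = 40.71/4 = 10.18
n/ν for X = 23.16/3 = 7.720
Smallest n/ν is X → limiting reagent.
n(Z) = (2/3) × 23.16 = 15.44 mol
mass = 15.44 × 622.90 = 9618 g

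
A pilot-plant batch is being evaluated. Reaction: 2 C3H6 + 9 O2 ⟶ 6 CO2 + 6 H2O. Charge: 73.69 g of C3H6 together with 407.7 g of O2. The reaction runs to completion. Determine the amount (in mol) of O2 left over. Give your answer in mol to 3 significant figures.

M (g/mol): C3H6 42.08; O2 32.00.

n(C3H6) = 73.69 / 42.08 = 1.751 mol
n(O2) = 407.7 / 32.00 = 12.74 mol
n/ν for C3H6 = 1.751/2 = 0.8755
n/ν for O2 = 12.74/9 = 1.416
Smallest n/ν is C3H6 → limiting reagent.
O2 consumed = (9/2) × 1.751 = 7.880 mol
O2 remaining = 12.74 − 7.880 = 4.860 mol

4.86 mol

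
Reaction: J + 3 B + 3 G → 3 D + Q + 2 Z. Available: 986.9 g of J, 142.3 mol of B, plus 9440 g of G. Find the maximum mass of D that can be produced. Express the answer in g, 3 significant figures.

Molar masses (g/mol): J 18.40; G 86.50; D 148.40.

n(J) = 986.9 / 18.40 = 53.64 mol
n(B) = 142.3 mol
n(G) = 9440 / 86.50 = 109.1 mol
n/ν → J: 53.64, B: 47.43, G: 36.37; G is limiting.
n(D) = (3/3) × 109.1 = 109.1 mol
mass = 109.1 × 148.40 = 16190 g

16200 g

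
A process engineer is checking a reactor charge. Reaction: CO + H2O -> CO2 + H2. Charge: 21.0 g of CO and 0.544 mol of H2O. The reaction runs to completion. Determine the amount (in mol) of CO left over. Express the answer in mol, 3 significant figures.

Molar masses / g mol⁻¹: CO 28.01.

n(CO) = 21.00 / 28.01 = 0.7497 mol
n(H2O) = 0.5440 mol
n/ν → CO: 0.7497, H2O: 0.5440; H2O is limiting.
CO consumed = (1/1) × 0.5440 = 0.5440 mol
CO remaining = 0.7497 − 0.5440 = 0.2057 mol

0.206 mol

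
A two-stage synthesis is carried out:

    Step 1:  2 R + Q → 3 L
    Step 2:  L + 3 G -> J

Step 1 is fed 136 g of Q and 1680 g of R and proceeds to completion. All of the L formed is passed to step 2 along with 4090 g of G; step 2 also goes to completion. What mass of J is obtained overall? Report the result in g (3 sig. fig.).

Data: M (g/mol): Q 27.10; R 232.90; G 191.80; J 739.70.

Step 1:
n(Q) = 136.0 / 27.10 = 5.018 mol
n(R) = 1680 / 232.90 = 7.213 mol
n/ν for Q = 5.018/1 = 5.018
n/ν for R = 7.213/2 = 3.607
Smallest n/ν is R → limiting reagent.
n(L) produced = (3/2) × 7.213 = 10.82 mol
Step 2:
n(L) available = 10.82 mol
n(G) = 4090 / 191.80 = 21.32 mol
n/ν for L = 10.82/1 = 10.82
n/ν for G = 21.32/3 = 7.107
Smallest n/ν is G → limiting reagent.
n(J) = (1/3) × 21.32 = 7.107 mol
mass = 7.107 × 739.70 = 5257 g

5260 g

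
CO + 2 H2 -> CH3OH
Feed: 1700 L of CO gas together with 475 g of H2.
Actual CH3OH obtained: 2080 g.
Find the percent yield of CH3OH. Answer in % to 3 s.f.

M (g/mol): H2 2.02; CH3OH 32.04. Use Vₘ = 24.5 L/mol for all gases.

93.6 %

n(CO) = 1700 / 24.5 = 69.39 mol
n(H2) = 475.0 / 2.02 = 235.1 mol
n/ν for CO = 69.39/1 = 69.39
n/ν for H2 = 235.1/2 = 117.6
Smallest n/ν is CO → limiting reagent.
theoretical n(CH3OH) = (1/1) × 69.39 = 69.39 mol → 2223 g
% yield = 2080 / 2223 × 100 = 93.57 %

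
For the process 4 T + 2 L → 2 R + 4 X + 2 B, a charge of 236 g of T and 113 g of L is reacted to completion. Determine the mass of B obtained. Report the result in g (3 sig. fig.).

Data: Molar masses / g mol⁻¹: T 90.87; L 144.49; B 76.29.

59.7 g

n(T) = 236.0 / 90.87 = 2.597 mol
n(L) = 113.0 / 144.49 = 0.7821 mol
n/ν for T = 2.597/4 = 0.6493
n/ν for L = 0.7821/2 = 0.3911
Smallest n/ν is L → limiting reagent.
n(B) = (2/2) × 0.7821 = 0.7821 mol
mass = 0.7821 × 76.29 = 59.67 g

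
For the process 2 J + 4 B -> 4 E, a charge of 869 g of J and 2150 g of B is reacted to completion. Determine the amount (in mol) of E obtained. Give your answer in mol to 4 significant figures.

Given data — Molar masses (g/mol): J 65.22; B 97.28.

22.10 mol

n(J) = 869.0 / 65.22 = 13.32 mol
n(B) = 2150 / 97.28 = 22.10 mol
n/ν → J: 6.660, B: 5.525; B is limiting.
n(E) = (4/4) × 22.10 = 22.10 mol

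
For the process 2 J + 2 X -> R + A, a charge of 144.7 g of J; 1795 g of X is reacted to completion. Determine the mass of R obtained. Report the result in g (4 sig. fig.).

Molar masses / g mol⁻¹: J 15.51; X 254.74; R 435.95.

1536 g

n(J) = 144.7 / 15.51 = 9.329 mol
n(X) = 1795 / 254.74 = 7.046 mol
n/ν for J = 9.329/2 = 4.665
n/ν for X = 7.046/2 = 3.523
Smallest n/ν is X → limiting reagent.
n(R) = (1/2) × 7.046 = 3.523 mol
mass = 3.523 × 435.95 = 1536 g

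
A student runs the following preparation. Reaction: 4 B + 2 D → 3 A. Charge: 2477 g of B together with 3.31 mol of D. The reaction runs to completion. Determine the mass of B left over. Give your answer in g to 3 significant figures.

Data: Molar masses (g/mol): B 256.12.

n(B) = 2477 / 256.12 = 9.671 mol
n(D) = 3.310 mol
n/ν → B: 2.418, D: 1.655; D is limiting.
B consumed = (4/2) × 3.310 = 6.620 mol
B remaining = 9.671 − 6.620 = 3.051 mol
mass = 3.051 × 256.12 = 781.4 g

781 g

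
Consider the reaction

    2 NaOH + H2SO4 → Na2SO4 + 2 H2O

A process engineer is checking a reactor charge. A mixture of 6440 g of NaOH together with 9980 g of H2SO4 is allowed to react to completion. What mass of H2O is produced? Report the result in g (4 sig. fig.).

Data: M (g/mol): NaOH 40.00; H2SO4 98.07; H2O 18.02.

n(NaOH) = 6440 / 40.00 = 161.0 mol
n(H2SO4) = 9980 / 98.07 = 101.8 mol
n/ν → NaOH: 80.50, H2SO4: 101.8; NaOH is limiting.
n(H2O) = (2/2) × 161.0 = 161.0 mol
mass = 161.0 × 18.02 = 2901 g

2901 g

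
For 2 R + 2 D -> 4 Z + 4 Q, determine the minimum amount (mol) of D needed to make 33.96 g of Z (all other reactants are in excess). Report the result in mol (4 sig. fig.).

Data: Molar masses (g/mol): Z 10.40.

n(Z) = 33.96 / 10.40 = 3.265 mol
n(D) = (2/4) × 3.265 = 1.633 mol

1.633 mol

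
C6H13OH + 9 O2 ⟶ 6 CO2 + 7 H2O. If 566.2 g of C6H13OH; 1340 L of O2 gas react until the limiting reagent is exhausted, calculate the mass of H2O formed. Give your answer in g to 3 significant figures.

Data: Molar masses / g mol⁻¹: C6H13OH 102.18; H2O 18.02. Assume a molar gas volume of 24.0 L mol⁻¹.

n(C6H13OH) = 566.2 / 102.18 = 5.541 mol
n(O2) = 1340 / 24.0 = 55.83 mol
n/ν for C6H13OH = 5.541/1 = 5.541
n/ν for O2 = 55.83/9 = 6.203
Smallest n/ν is C6H13OH → limiting reagent.
n(H2O) = (7/1) × 5.541 = 38.79 mol
mass = 38.79 × 18.02 = 699.0 g

699 g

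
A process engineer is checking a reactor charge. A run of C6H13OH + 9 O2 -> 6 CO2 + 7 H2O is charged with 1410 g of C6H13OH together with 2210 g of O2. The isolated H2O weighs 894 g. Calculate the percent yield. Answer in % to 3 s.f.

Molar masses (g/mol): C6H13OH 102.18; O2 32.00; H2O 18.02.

92.4 %

n(C6H13OH) = 1410 / 102.18 = 13.80 mol
n(O2) = 2210 / 32.00 = 69.06 mol
n/ν → C6H13OH: 13.80, O2: 7.673; O2 is limiting.
theoretical n(H2O) = (7/9) × 69.06 = 53.71 mol → 967.9 g
% yield = 894 / 967.9 × 100 = 92.36 %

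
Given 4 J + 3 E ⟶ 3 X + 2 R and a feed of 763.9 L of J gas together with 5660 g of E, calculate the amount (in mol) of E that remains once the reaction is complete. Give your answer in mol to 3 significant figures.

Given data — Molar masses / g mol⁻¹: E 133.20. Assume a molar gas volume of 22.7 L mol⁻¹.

n(J) = 763.9 / 22.7 = 33.65 mol
n(E) = 5660 / 133.20 = 42.49 mol
n/ν → J: 8.413, E: 14.16; J is limiting.
E consumed = (3/4) × 33.65 = 25.24 mol
E remaining = 42.49 − 25.24 = 17.25 mol

17.3 mol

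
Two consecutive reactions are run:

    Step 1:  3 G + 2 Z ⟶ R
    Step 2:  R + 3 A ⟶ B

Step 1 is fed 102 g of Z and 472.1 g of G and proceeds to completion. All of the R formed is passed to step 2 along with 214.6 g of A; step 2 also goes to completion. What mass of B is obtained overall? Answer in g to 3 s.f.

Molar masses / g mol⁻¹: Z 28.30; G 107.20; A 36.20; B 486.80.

715 g

Step 1:
n(Z) = 102.0 / 28.30 = 3.604 mol
n(G) = 472.1 / 107.20 = 4.404 mol
n/ν → Z: 1.802, G: 1.468; G is limiting.
n(R) produced = (1/3) × 4.404 = 1.468 mol
Step 2:
n(R) available = 1.468 mol
n(A) = 214.6 / 36.20 = 5.928 mol
n/ν → R: 1.468, A: 1.976; R is limiting.
n(B) = (1/1) × 1.468 = 1.468 mol
mass = 1.468 × 486.80 = 714.6 g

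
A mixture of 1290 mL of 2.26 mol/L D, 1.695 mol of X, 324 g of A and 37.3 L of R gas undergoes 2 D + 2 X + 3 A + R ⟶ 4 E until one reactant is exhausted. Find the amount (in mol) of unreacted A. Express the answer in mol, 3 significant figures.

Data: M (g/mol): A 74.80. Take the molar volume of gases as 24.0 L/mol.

n(D) = 2.26 × 1290/1000 = 2.915 mol
n(X) = 1.695 mol
n(A) = 324.0 / 74.80 = 4.332 mol
n(R) = 37.30 / 24.0 = 1.554 mol
n/ν for D = 2.915/2 = 1.458
n/ν for X = 1.695/2 = 0.8475
n/ν for A = 4.332/3 = 1.444
n/ν for R = 1.554/1 = 1.554
Smallest n/ν is X → limiting reagent.
A consumed = (3/2) × 1.695 = 2.543 mol
A remaining = 4.332 − 2.543 = 1.789 mol

1.79 mol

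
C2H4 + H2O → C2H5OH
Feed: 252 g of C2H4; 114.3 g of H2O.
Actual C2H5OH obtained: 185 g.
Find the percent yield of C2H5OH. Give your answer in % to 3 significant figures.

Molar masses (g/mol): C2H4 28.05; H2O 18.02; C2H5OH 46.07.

n(C2H4) = 252.0 / 28.05 = 8.984 mol
n(H2O) = 114.3 / 18.02 = 6.343 mol
n/ν for C2H4 = 8.984/1 = 8.984
n/ν for H2O = 6.343/1 = 6.343
Smallest n/ν is H2O → limiting reagent.
theoretical n(C2H5OH) = (1/1) × 6.343 = 6.343 mol → 292.2 g
% yield = 185 / 292.2 × 100 = 63.31 %

63.3 %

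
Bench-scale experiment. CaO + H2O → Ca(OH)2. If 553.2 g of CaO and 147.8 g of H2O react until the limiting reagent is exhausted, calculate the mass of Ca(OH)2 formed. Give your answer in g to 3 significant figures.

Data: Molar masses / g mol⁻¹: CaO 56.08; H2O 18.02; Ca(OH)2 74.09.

608 g

n(CaO) = 553.2 / 56.08 = 9.864 mol
n(H2O) = 147.8 / 18.02 = 8.202 mol
n/ν for CaO = 9.864/1 = 9.864
n/ν for H2O = 8.202/1 = 8.202
Smallest n/ν is H2O → limiting reagent.
n(Ca(OH)2) = (1/1) × 8.202 = 8.202 mol
mass = 8.202 × 74.09 = 607.7 g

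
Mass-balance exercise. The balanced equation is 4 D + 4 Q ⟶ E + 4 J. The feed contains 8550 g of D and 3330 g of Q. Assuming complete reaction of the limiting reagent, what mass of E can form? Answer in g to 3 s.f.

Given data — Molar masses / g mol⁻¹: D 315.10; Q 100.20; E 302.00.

n(D) = 8550 / 315.10 = 27.13 mol
n(Q) = 3330 / 100.20 = 33.23 mol
n/ν for D = 27.13/4 = 6.783
n/ν for Q = 33.23/4 = 8.308
Smallest n/ν is D → limiting reagent.
n(E) = (1/4) × 27.13 = 6.783 mol
mass = 6.783 × 302.00 = 2048 g

2050 g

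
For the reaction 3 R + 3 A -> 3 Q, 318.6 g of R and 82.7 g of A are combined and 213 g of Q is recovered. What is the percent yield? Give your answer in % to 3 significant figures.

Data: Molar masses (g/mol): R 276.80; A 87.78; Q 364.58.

62.0 %

n(R) = 318.6 / 276.80 = 1.151 mol
n(A) = 82.70 / 87.78 = 0.9421 mol
n/ν for R = 1.151/3 = 0.3837
n/ν for A = 0.9421/3 = 0.3140
Smallest n/ν is A → limiting reagent.
theoretical n(Q) = (3/3) × 0.9421 = 0.9421 mol → 343.5 g
% yield = 213 / 343.5 × 100 = 62.01 %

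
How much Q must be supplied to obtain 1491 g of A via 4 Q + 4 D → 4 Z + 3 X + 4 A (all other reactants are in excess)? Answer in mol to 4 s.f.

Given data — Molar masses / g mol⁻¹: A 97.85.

15.24 mol

n(A) = 1491 / 97.85 = 15.24 mol
n(Q) = (4/4) × 15.24 = 15.24 mol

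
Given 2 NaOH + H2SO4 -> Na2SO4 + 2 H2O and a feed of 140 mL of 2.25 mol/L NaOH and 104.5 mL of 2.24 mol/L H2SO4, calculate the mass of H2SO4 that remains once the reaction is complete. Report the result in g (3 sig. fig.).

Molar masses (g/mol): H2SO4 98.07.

7.51 g

n(NaOH) = 2.25 × 140.0/1000 = 0.3150 mol
n(H2SO4) = 2.24 × 104.5/1000 = 0.2341 mol
n/ν for NaOH = 0.3150/2 = 0.1575
n/ν for H2SO4 = 0.2341/1 = 0.2341
Smallest n/ν is NaOH → limiting reagent.
H2SO4 consumed = (1/2) × 0.3150 = 0.1575 mol
H2SO4 remaining = 0.2341 − 0.1575 = 0.07660 mol
mass = 0.07660 × 98.07 = 7.512 g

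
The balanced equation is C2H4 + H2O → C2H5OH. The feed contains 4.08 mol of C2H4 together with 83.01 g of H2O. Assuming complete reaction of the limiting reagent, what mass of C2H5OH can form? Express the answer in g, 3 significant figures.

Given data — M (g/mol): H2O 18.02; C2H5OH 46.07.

n(C2H4) = 4.080 mol
n(H2O) = 83.01 / 18.02 = 4.607 mol
n/ν for C2H4 = 4.080/1 = 4.080
n/ν for H2O = 4.607/1 = 4.607
Smallest n/ν is C2H4 → limiting reagent.
n(C2H5OH) = (1/1) × 4.080 = 4.080 mol
mass = 4.080 × 46.07 = 188.0 g

188 g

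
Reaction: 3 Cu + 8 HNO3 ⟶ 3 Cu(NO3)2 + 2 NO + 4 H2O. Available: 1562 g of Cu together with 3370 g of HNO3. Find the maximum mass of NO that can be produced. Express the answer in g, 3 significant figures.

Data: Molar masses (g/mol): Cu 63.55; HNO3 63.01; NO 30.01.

401 g

n(Cu) = 1562 / 63.55 = 24.58 mol
n(HNO3) = 3370 / 63.01 = 53.48 mol
n/ν → Cu: 8.193, HNO3: 6.685; HNO3 is limiting.
n(NO) = (2/8) × 53.48 = 13.37 mol
mass = 13.37 × 30.01 = 401.2 g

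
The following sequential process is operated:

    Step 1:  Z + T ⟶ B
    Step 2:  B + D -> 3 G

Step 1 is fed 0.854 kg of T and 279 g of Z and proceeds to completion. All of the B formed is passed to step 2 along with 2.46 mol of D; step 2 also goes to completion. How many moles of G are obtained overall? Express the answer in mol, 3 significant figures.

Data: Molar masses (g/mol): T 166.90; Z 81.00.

Step 1:
n(T) = 0.8540×1000 / 166.90 = 5.117 mol
n(Z) = 279.0 / 81.00 = 3.444 mol
n/ν for T = 5.117/1 = 5.117
n/ν for Z = 3.444/1 = 3.444
Smallest n/ν is Z → limiting reagent.
n(B) produced = (1/1) × 3.444 = 3.444 mol
Step 2:
n(B) available = 3.444 mol
n(D) = 2.460 mol
n/ν for B = 3.444/1 = 3.444
n/ν for D = 2.460/1 = 2.460
Smallest n/ν is D → limiting reagent.
n(G) = (3/1) × 2.460 = 7.380 mol

7.38 mol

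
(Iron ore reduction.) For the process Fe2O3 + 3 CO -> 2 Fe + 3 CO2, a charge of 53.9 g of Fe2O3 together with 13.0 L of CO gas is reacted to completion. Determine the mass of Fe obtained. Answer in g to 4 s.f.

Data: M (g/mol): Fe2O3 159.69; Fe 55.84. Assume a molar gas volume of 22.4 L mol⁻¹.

n(Fe2O3) = 53.90 / 159.69 = 0.3375 mol
n(CO) = 13.00 / 22.4 = 0.5804 mol
n/ν for Fe2O3 = 0.3375/1 = 0.3375
n/ν for CO = 0.5804/3 = 0.1935
Smallest n/ν is CO → limiting reagent.
n(Fe) = (2/3) × 0.5804 = 0.3869 mol
mass = 0.3869 × 55.84 = 21.60 g

21.60 g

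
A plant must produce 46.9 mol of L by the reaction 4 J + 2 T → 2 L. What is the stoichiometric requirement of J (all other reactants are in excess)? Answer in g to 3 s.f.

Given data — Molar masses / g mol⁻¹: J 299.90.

n(L) = 46.90 mol
n(J) = (4/2) × 46.90 = 93.80 mol
mass = 93.80 × 299.90 = 28130 g

28100 g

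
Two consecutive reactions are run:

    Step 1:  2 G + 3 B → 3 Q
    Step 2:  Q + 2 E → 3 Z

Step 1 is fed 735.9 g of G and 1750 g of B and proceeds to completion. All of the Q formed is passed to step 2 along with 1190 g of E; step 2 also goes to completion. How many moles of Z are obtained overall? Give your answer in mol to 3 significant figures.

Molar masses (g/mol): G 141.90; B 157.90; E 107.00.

Step 1:
n(G) = 735.9 / 141.90 = 5.186 mol
n(B) = 1750 / 157.90 = 11.08 mol
n/ν → G: 2.593, B: 3.693; G is limiting.
n(Q) produced = (3/2) × 5.186 = 7.779 mol
Step 2:
n(Q) available = 7.779 mol
n(E) = 1190 / 107.00 = 11.12 mol
n/ν → Q: 7.779, E: 5.560; E is limiting.
n(Z) = (3/2) × 11.12 = 16.68 mol

16.7 mol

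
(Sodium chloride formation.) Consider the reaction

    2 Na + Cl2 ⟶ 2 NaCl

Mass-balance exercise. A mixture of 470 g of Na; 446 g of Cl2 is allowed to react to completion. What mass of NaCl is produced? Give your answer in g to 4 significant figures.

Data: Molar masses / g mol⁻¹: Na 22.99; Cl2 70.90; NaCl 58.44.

735.2 g

n(Na) = 470.0 / 22.99 = 20.44 mol
n(Cl2) = 446.0 / 70.90 = 6.291 mol
n/ν for Na = 20.44/2 = 10.22
n/ν for Cl2 = 6.291/1 = 6.291
Smallest n/ν is Cl2 → limiting reagent.
n(NaCl) = (2/1) × 6.291 = 12.58 mol
mass = 12.58 × 58.44 = 735.2 g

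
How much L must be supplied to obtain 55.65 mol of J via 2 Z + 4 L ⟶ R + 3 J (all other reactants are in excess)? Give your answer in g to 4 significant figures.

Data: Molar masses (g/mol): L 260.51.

n(J) = 55.65 mol
n(L) = (4/3) × 55.65 = 74.20 mol
mass = 74.20 × 260.51 = 19330 g

19330 g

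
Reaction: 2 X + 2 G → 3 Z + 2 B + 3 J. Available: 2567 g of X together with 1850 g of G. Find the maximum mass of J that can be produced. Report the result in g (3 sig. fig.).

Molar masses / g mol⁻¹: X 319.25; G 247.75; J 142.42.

1600 g

n(X) = 2567 / 319.25 = 8.041 mol
n(G) = 1850 / 247.75 = 7.467 mol
n/ν for X = 8.041/2 = 4.021
n/ν for G = 7.467/2 = 3.734
Smallest n/ν is G → limiting reagent.
n(J) = (3/2) × 7.467 = 11.20 mol
mass = 11.20 × 142.42 = 1595 g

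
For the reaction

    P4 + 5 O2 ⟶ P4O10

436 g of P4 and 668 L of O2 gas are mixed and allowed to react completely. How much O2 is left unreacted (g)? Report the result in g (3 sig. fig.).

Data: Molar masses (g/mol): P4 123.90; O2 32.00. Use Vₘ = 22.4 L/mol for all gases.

391 g

n(P4) = 436.0 / 123.90 = 3.519 mol
n(O2) = 668.0 / 22.4 = 29.82 mol
n/ν for P4 = 3.519/1 = 3.519
n/ν for O2 = 29.82/5 = 5.964
Smallest n/ν is P4 → limiting reagent.
O2 consumed = (5/1) × 3.519 = 17.60 mol
O2 remaining = 29.82 − 17.60 = 12.22 mol
mass = 12.22 × 32.00 = 391.0 g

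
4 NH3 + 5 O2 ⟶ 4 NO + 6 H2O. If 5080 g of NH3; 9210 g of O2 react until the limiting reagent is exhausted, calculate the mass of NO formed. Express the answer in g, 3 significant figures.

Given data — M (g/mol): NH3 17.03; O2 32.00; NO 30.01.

n(NH3) = 5080 / 17.03 = 298.3 mol
n(O2) = 9210 / 32.00 = 287.8 mol
n/ν for NH3 = 298.3/4 = 74.58
n/ν for O2 = 287.8/5 = 57.56
Smallest n/ν is O2 → limiting reagent.
n(NO) = (4/5) × 287.8 = 230.2 mol
mass = 230.2 × 30.01 = 6908 g

6910 g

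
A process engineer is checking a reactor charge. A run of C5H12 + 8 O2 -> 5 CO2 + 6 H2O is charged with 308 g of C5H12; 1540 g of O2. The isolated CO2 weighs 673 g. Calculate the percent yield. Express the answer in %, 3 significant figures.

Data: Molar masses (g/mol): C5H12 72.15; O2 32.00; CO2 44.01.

71.6 %

n(C5H12) = 308.0 / 72.15 = 4.269 mol
n(O2) = 1540 / 32.00 = 48.13 mol
n/ν → C5H12: 4.269, O2: 6.016; C5H12 is limiting.
theoretical n(CO2) = (5/1) × 4.269 = 21.35 mol → 939.6 g
% yield = 673 / 939.6 × 100 = 71.63 %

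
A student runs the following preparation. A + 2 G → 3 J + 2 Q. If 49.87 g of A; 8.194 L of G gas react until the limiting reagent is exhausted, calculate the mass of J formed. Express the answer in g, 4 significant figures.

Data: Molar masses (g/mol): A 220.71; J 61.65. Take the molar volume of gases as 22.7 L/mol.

33.38 g

n(A) = 49.87 / 220.71 = 0.2260 mol
n(G) = 8.194 / 22.7 = 0.3610 mol
n/ν for A = 0.2260/1 = 0.2260
n/ν for G = 0.3610/2 = 0.1805
Smallest n/ν is G → limiting reagent.
n(J) = (3/2) × 0.3610 = 0.5415 mol
mass = 0.5415 × 61.65 = 33.38 g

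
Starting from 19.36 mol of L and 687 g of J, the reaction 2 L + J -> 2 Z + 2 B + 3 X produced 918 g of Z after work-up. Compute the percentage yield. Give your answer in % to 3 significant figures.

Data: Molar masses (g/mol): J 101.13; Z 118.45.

n(L) = 19.36 mol
n(J) = 687.0 / 101.13 = 6.793 mol
n/ν → L: 9.680, J: 6.793; J is limiting.
theoretical n(Z) = (2/1) × 6.793 = 13.59 mol → 1610 g
% yield = 918 / 1610 × 100 = 57.02 %

57.0 %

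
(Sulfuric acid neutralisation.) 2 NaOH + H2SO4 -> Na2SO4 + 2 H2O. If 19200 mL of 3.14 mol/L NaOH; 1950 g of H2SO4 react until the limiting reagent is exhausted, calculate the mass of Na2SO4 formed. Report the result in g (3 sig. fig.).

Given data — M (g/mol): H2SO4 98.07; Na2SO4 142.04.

2820 g

n(NaOH) = 3.14 × 19200/1000 = 60.29 mol
n(H2SO4) = 1950 / 98.07 = 19.88 mol
n/ν for NaOH = 60.29/2 = 30.15
n/ν for H2SO4 = 19.88/1 = 19.88
Smallest n/ν is H2SO4 → limiting reagent.
n(Na2SO4) = (1/1) × 19.88 = 19.88 mol
mass = 19.88 × 142.04 = 2824 g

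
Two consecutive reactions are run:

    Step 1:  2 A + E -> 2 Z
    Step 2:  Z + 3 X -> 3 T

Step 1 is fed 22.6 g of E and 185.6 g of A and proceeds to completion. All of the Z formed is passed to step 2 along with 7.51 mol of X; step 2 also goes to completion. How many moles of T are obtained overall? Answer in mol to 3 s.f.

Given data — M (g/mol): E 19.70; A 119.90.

Step 1:
n(E) = 22.60 / 19.70 = 1.147 mol
n(A) = 185.6 / 119.90 = 1.548 mol
n/ν → E: 1.147, A: 0.7740; A is limiting.
n(Z) produced = (2/2) × 1.548 = 1.548 mol
Step 2:
n(Z) available = 1.548 mol
n(X) = 7.510 mol
n/ν → Z: 1.548, X: 2.503; Z is limiting.
n(T) = (3/1) × 1.548 = 4.644 mol

4.64 mol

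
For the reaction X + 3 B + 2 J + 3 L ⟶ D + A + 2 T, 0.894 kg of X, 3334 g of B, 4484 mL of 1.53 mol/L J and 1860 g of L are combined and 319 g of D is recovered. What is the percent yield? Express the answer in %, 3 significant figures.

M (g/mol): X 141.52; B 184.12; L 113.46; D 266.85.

n(X) = 0.8940×1000 / 141.52 = 6.317 mol
n(B) = 3334 / 184.12 = 18.11 mol
n(J) = 1.53 × 4484/1000 = 6.861 mol
n(L) = 1860 / 113.46 = 16.39 mol
n/ν → X: 6.317, B: 6.037, J: 3.431, L: 5.463; J is limiting.
theoretical n(D) = (1/2) × 6.861 = 3.431 mol → 915.6 g
% yield = 319 / 915.6 × 100 = 34.84 %

34.8 %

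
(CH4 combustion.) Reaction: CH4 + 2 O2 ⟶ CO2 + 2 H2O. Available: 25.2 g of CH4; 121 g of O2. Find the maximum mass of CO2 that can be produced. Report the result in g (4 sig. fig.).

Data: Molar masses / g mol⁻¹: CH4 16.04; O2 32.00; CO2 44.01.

n(CH4) = 25.20 / 16.04 = 1.571 mol
n(O2) = 121.0 / 32.00 = 3.781 mol
n/ν for CH4 = 1.571/1 = 1.571
n/ν for O2 = 3.781/2 = 1.891
Smallest n/ν is CH4 → limiting reagent.
n(CO2) = (1/1) × 1.571 = 1.571 mol
mass = 1.571 × 44.01 = 69.14 g

69.14 g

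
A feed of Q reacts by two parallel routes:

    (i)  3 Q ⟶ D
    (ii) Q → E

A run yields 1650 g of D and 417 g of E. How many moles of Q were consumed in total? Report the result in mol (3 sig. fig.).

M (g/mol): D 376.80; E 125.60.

n(D) = 1650 / 376.80 = 4.379 mol
n(E) = 417 / 125.60 = 3.320 mol
n(Q) via (i) = (3/1)×4.379 = 13.14 mol
n(Q) via (ii) = (1/1)×3.320 = 3.320 mol
total n(Q) = 13.14 + 3.320 = 16.46 mol

16.5 mol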